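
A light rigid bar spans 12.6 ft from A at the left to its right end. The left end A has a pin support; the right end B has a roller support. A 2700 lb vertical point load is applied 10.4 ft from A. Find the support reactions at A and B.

A_x = 0, A_y = 471.4 lb, B_y = 2229 lb

Taking moments about A: B_y·12.6 − 2700·10.4 = 0 → B_y = 28080/12.6 = 2228.57 ≈ 2229 lb.
ΣF_y = 0: A_y + 2228.57 − 2700 = 0 → A_y = 471.4 lb.
ΣF_x = 0: no horizontal applied forces, so A_x = 0.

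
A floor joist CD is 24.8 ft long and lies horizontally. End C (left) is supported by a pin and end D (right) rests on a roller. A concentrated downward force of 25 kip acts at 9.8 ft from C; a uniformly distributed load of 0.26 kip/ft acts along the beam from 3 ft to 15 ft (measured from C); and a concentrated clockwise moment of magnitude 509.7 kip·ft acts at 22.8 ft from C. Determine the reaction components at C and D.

C_x = 0, C_y = -3.444 kip, D_y = 31.56 kip

Resultant of the distributed load: 0.26 × 12 = 3.12 kip at 9 ft from C.
Taking moments about C: D_y·24.8 − 25·9.8 − (0.26·12)·9 − 509.7 = 0 → D_y = 782.78/24.8 = 31.5637 ≈ 31.56 kip.
ΣF_y = 0: C_y + 31.5637 − 25 − 0.26·12 = 0 → C_y = -3.444 kip.
ΣF_x = 0: no horizontal applied forces, so C_x = 0.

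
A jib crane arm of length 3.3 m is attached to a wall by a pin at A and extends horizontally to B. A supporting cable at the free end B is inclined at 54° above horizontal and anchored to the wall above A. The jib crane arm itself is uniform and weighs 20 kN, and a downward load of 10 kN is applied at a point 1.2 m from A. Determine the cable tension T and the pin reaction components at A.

ΣM about A: T·sin54°·3.3 − 20·1.65 − 10·1.2 = 0 → T = 45/(3.3·0.809017) = 16.8555 ≈ 16.86 kN.
ΣF_x = 0: A_x − T·cos54° = 0 → A_x = 16.8555 × 0.587785 = 9.907 kN.
ΣF_y = 0: A_y + T·sin54° − 20 − 10 = 0 → A_y = 30 − 16.8555 × 0.809017 = 16.36 kN.

T = 16.86 kN, A_x = 9.907 kN, A_y = 16.36 kN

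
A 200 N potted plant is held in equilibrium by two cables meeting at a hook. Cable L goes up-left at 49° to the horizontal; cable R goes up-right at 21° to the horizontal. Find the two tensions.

ΣF_x = 0: −T_L·cos49° + T_R·cos21° = 0 → T_R = 0.702734·T_L.
ΣF_y = 0: T_L·sin49° + T_R·sin21° = 200.
Substitute: T_L·(0.75471 + 0.702734·0.358368) = 200 → T_L = 198.699 ≈ 198.7 N.
Then T_R = 0.702734 × 198.699 = 139.6 N.

T_L = 198.7 N, T_R = 139.6 N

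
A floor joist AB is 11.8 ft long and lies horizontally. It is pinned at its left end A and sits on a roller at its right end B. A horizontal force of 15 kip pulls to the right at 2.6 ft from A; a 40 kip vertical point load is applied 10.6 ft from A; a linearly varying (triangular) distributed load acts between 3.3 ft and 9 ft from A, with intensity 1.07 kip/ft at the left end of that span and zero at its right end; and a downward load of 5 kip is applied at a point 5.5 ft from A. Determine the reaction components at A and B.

Resultant of the triangular load: ½ × 1.07 × 5.7 = 3.0495 kip, acting at 5.2 ft from A (one-third of the span from the peak).
ΣM about A: B_y·11.8 − 40·10.6 − (½·1.07·5.7)·5.2 − 5·5.5 = 0 → B_y = 467.3574/11.8 = 39.6066 ≈ 39.61 kip.
ΣF_y = 0: A_y + 39.6066 − 40 − ½·1.07·5.7 − 5 = 0 → A_y = 8.443 kip.
ΣF_x = 0: A_x + 15 = 0 → A_x = -15.00 kip.

A_x = -15.00 kip, A_y = 8.443 kip, B_y = 39.61 kip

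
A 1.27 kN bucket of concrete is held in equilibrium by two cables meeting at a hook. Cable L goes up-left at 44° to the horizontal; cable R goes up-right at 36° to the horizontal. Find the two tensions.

T_L = 1.043 kN, T_R = 0.9277 kN

ΣF_x = 0: −T_L·cos44° + T_R·cos36° = 0 → T_R = 0.889153·T_L.
ΣF_y = 0: T_L·sin44° + T_R·sin36° = 1.27.
Substitute: T_L·(0.694658 + 0.889153·0.587785) = 1.27 → T_L = 1.0433 ≈ 1.043 kN.
Then T_R = 0.889153 × 1.0433 = 0.9277 kN.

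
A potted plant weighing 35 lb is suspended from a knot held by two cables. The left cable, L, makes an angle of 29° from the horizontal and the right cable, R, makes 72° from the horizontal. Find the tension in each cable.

ΣF_x = 0: −T_L·cos29° + T_R·cos72° = 0 → T_R = 2.83033·T_L.
ΣF_y = 0: T_L·sin29° + T_R·sin72° = 35.
Substitute: T_L·(0.48481 + 2.83033·0.951057) = 35 → T_L = 11.018 ≈ 11.02 lb.
Then T_R = 2.83033 × 11.018 = 31.18 lb.

T_L = 11.02 lb, T_R = 31.18 lb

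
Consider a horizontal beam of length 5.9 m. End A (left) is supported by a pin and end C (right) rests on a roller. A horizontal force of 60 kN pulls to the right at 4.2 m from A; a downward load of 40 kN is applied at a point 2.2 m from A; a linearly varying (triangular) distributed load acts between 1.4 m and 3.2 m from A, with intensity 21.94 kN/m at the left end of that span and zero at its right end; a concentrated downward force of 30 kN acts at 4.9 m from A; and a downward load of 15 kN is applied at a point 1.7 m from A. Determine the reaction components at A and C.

Resultant of the triangular load: ½ × 21.94 × 1.8 = 19.746 kN, acting at 2 m from A (one-third of the span from the peak).
Moments about A: C_y·5.9 − 40·2.2 − (½·21.94·1.8)·2 − 30·4.9 − 15·1.7 = 0 → C_y = 299.992/5.9 = 50.8461 ≈ 50.85 kN.
ΣF_y = 0: A_y + 50.8461 − 40 − ½·21.94·1.8 − 30 − 15 = 0 → A_y = 53.90 kN.
ΣF_x = 0: A_x + 60 = 0 → A_x = -60.00 kN.

A_x = -60.00 kN, A_y = 53.90 kN, C_y = 50.85 kN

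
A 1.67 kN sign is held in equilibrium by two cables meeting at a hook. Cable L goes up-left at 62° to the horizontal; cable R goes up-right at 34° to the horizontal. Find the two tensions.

T_L = 1.392 kN, T_R = 0.7883 kN

ΣF_x = 0: −T_L·cos62° + T_R·cos34° = 0 → T_R = 0.566285·T_L.
ΣF_y = 0: T_L·sin62° + T_R·sin34° = 1.67.
Substitute: T_L·(0.882948 + 0.566285·0.559193) = 1.67 → T_L = 1.39212 ≈ 1.392 kN.
Then T_R = 0.566285 × 1.39212 = 0.7883 kN.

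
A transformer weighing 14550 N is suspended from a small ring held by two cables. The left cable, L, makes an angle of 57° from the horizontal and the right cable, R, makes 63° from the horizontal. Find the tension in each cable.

T_L = 7627 N, T_R = 9150 N

ΣF_x = 0: −T_L·cos57° + T_R·cos63° = 0 → T_R = 1.19967·T_L.
ΣF_y = 0: T_L·sin57° + T_R·sin63° = 14550.
Substitute: T_L·(0.838671 + 1.19967·0.891007) = 14550 → T_L = 7627.44 ≈ 7627 N.
Then T_R = 1.19967 × 7627.44 = 9150 N.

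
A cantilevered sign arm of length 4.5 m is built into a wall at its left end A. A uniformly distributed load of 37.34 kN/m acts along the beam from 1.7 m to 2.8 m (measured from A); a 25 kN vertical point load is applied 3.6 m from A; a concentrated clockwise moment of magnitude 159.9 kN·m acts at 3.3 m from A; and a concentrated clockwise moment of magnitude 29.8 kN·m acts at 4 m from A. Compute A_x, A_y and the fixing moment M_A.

Resultant of the distributed load: 37.34 × 1.1 = 41.074 kN at 2.25 m from A.
ΣF_x = 0: A_x = 0.
ΣF_y = 0: A_y − 37.34·1.1 − 25 = 0 → A_y = 66.07 kN.
ΣM about A: M_A − (37.34·1.1)·2.25 − 25·3.6 − 159.9 − 29.8 = 0 → M_A = 372.1 kN·m.

A_x = 0, A_y = 66.07 kN, M_A = 372.1 kN·m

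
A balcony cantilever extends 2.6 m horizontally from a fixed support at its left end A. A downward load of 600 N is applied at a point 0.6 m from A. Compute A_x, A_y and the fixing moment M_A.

A_x = 0, A_y = 600.0 N, M_A = 360.0 N·m

ΣF_x = 0: A_x = 0.
ΣF_y = 0: A_y − 600 = 0 → A_y = 600.0 N.
ΣM about A: M_A − 600·0.6 = 0 → M_A = 360.0 N·m.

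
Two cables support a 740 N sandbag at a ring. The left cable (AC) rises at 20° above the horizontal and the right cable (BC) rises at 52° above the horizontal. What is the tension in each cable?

T_AC = 479.0 N, T_BC = 731.2 N

ΣF_x = 0: −T_AC·cos20° + T_BC·cos52° = 0 → T_BC = 1.52631·T_AC.
ΣF_y = 0: T_AC·sin20° + T_BC·sin52° = 740.
Substitute: T_AC·(0.34202 + 1.52631·0.788011) = 740 → T_AC = 479.036 ≈ 479.0 N.
Then T_BC = 1.52631 × 479.036 = 731.2 N.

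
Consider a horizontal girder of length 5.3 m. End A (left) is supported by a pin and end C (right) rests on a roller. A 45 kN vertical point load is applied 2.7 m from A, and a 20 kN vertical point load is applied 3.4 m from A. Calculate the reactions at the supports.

Moments about A: C_y·5.3 − 45·2.7 − 20·3.4 = 0 → C_y = 189.5/5.3 = 35.7547 ≈ 35.75 kN.
ΣF_y = 0: A_y + 35.7547 − 45 − 20 = 0 → A_y = 29.25 kN.
ΣF_x = 0: no horizontal applied forces, so A_x = 0.

A_x = 0, A_y = 29.25 kN, C_y = 35.75 kN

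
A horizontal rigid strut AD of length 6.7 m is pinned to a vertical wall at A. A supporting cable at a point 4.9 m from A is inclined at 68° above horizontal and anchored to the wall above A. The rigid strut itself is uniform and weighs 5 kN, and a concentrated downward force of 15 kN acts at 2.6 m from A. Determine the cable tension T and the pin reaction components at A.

ΣM about A: T·sin68°·4.9 − 5·3.35 − 15·2.6 = 0 → T = 55.75/(4.9·0.927184) = 12.2711 ≈ 12.27 kN.
ΣF_x = 0: A_x − T·cos68° = 0 → A_x = 12.2711 × 0.374607 = 4.597 kN.
ΣF_y = 0: A_y + T·sin68° − 5 − 15 = 0 → A_y = 20 − 12.2711 × 0.927184 = 8.622 kN.

T = 12.27 kN, A_x = 4.597 kN, A_y = 8.622 kN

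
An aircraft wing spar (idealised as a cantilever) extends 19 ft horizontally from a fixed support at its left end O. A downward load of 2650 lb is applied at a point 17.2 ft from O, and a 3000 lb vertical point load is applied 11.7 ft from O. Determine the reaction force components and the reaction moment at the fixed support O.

O_x = 0, O_y = 5650 lb, M_O = 80680 lb·ft

ΣF_x = 0: O_x = 0.
ΣF_y = 0: O_y − 2650 − 3000 = 0 → O_y = 5650 lb.
ΣM about O: M_O − 2650·17.2 − 3000·11.7 = 0 → M_O = 80680 lb·ft.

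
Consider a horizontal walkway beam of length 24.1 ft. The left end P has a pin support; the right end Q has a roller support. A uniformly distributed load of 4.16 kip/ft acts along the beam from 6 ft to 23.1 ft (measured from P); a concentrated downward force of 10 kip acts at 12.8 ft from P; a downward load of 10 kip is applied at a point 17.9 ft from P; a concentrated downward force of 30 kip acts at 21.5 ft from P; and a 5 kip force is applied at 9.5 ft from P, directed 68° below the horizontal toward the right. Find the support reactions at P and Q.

Resultant of the distributed load: 4.16 × 17.1 = 71.136 kip at 14.55 ft from P.
ΣM about P: Q_y·24.1 − (4.16·17.1)·14.55 − 10·12.8 − 10·17.9 − 30·21.5 − 5·sin68°·9.5 = 0 → Q_y = 2031.07/24.1 = 84.2768 ≈ 84.28 kip.
ΣF_y = 0: P_y + 84.2768 − 4.16·17.1 − 10 − 10 − 30 − 5·sin68° = 0 → P_y = 41.50 kip.
ΣF_x = 0: P_x + 5·cos68° = 0 → P_x = -1.873 kip.

P_x = -1.873 kip, P_y = 41.50 kip, Q_y = 84.28 kip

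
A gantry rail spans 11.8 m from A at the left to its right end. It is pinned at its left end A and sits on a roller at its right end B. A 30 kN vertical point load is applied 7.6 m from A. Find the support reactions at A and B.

A_x = 0, A_y = 10.68 kN, B_y = 19.32 kN

Taking moments about A: B_y·11.8 − 30·7.6 = 0 → B_y = 228/11.8 = 19.322 ≈ 19.32 kN.
ΣF_y = 0: A_y + 19.322 − 30 = 0 → A_y = 10.68 kN.
ΣF_x = 0: no horizontal applied forces, so A_x = 0.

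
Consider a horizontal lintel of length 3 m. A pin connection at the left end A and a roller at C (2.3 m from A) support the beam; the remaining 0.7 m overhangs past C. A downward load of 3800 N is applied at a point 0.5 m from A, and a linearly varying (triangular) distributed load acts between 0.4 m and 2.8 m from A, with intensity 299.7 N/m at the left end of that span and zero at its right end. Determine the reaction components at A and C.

Resultant of the triangular load: ½ × 299.7 × 2.4 = 359.64 N, acting at 1.2 m from A (one-third of the span from the peak).
Moments about A: C_y·2.3 − 3800·0.5 − (½·299.7·2.4)·1.2 = 0 → C_y = 2331.568/2.3 = 1013.73 ≈ 1014 N.
ΣF_y = 0: A_y + 1013.73 − 3800 − ½·299.7·2.4 = 0 → A_y = 3146 N.
ΣF_x = 0: no horizontal applied forces, so A_x = 0.

A_x = 0, A_y = 3146 N, C_y = 1014 N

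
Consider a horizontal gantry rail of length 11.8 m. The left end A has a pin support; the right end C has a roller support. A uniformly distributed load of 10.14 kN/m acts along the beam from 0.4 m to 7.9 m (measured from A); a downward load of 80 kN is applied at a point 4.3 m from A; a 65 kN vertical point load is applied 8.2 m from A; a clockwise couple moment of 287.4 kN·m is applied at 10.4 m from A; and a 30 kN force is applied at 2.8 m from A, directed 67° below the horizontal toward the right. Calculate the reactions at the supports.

Resultant of the distributed load: 10.14 × 7.5 = 76.05 kN at 4.15 m from A.
ΣM about A: C_y·11.8 − (10.14·7.5)·4.15 − 80·4.3 − 65·8.2 − 287.4 − 30·sin67°·2.8 = 0 → C_y = 1557.33/11.8 = 131.977 ≈ 132.0 kN.
ΣF_y = 0: A_y + 131.977 − 10.14·7.5 − 80 − 65 − 30·sin67° = 0 → A_y = 116.7 kN.
ΣF_x = 0: A_x + 30·cos67° = 0 → A_x = -11.72 kN.

A_x = -11.72 kN, A_y = 116.7 kN, C_y = 132.0 kN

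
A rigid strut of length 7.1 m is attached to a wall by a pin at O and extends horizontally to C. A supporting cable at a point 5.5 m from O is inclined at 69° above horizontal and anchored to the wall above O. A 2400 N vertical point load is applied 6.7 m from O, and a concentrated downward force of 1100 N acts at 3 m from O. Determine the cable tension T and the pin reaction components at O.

ΣM about O: T·sin69°·5.5 − 2400·6.7 − 1100·3 = 0 → T = 19380/(5.5·0.93358) = 3774.33 ≈ 3774 N.
ΣF_x = 0: O_x − T·cos69° = 0 → O_x = 3774.33 × 0.358368 = 1353 N.
ΣF_y = 0: O_y + T·sin69° − 2400 − 1100 = 0 → O_y = 3500 − 3774.33 × 0.93358 = -23.64 N.

T = 3774 N, O_x = 1353 N, O_y = -23.64 N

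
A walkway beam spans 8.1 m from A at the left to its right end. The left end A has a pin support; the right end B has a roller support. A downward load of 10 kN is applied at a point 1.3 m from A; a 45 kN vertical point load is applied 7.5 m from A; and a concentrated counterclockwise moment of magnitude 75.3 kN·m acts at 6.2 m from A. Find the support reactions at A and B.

A_x = 0, A_y = 21.02 kN, B_y = 33.98 kN

ΣM about A: B_y·8.1 − 10·1.3 − 45·7.5 + 75.3 = 0 → B_y = 275.2/8.1 = 33.9753 ≈ 33.98 kN.
ΣF_y = 0: A_y + 33.9753 − 10 − 45 = 0 → A_y = 21.02 kN.
ΣF_x = 0: no horizontal applied forces, so A_x = 0.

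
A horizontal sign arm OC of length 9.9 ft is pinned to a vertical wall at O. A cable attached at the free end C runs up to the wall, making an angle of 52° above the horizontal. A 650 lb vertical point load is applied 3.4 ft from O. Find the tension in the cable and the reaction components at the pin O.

T = 283.3 lb, O_x = 174.4 lb, O_y = 426.8 lb

ΣM about O: T·sin52°·9.9 − 650·3.4 = 0 → T = 2210/(9.9·0.788011) = 283.286 ≈ 283.3 lb.
ΣF_x = 0: O_x − T·cos52° = 0 → O_x = 283.286 × 0.615661 = 174.4 lb.
ΣF_y = 0: O_y + T·sin52° − 650 = 0 → O_y = 650 − 283.286 × 0.788011 = 426.8 lb.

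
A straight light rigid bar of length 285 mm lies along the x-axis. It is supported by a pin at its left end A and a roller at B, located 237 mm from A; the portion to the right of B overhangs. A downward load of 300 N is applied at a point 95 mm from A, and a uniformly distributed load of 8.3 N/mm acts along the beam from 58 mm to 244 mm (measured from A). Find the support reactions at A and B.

A_x = 0, A_y = 739.9 N, B_y = 1104 N

Resultant of the distributed load: 8.3 × 186 = 1543.8 N at 151 mm from A.
Taking moments about A: B_y·237 − 300·95 − (8.3·186)·151 = 0 → B_y = 261613.8/237 = 1103.86 ≈ 1104 N.
ΣF_y = 0: A_y + 1103.86 − 300 − 8.3·186 = 0 → A_y = 739.9 N.
ΣF_x = 0: no horizontal applied forces, so A_x = 0.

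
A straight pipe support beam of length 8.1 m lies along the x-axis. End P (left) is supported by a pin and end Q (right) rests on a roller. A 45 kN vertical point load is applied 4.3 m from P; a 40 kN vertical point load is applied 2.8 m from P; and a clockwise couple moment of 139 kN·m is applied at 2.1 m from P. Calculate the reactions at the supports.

P_x = 0, P_y = 30.12 kN, Q_y = 54.88 kN

ΣM about P: Q_y·8.1 − 45·4.3 − 40·2.8 − 139 = 0 → Q_y = 444.5/8.1 = 54.8765 ≈ 54.88 kN.
ΣF_y = 0: P_y + 54.8765 − 45 − 40 = 0 → P_y = 30.12 kN.
ΣF_x = 0: no horizontal applied forces, so P_x = 0.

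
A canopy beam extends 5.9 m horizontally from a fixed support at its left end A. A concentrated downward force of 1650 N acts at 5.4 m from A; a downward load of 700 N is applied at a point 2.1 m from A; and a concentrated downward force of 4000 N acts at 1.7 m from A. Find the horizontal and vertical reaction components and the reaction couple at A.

ΣF_x = 0: A_x = 0.
ΣF_y = 0: A_y − 1650 − 700 − 4000 = 0 → A_y = 6350 N.
ΣM about A: M_A − 1650·5.4 − 700·2.1 − 4000·1.7 = 0 → M_A = 17180 N·m.

A_x = 0, A_y = 6350 N, M_A = 17180 N·m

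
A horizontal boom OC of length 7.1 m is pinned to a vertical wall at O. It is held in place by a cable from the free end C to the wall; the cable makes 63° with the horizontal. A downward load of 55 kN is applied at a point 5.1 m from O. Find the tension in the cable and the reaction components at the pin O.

ΣM about O: T·sin63°·7.1 − 55·5.1 = 0 → T = 280.5/(7.1·0.891007) = 44.3398 ≈ 44.34 kN.
ΣF_x = 0: O_x − T·cos63° = 0 → O_x = 44.3398 × 0.45399 = 20.13 kN.
ΣF_y = 0: O_y + T·sin63° − 55 = 0 → O_y = 55 − 44.3398 × 0.891007 = 15.49 kN.

T = 44.34 kN, O_x = 20.13 kN, O_y = 15.49 kN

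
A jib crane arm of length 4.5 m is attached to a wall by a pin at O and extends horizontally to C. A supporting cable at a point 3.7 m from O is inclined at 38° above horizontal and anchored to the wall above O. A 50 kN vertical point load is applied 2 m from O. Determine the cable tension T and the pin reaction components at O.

ΣM about O: T·sin38°·3.7 − 50·2 = 0 → T = 100/(3.7·0.615661) = 43.8992 ≈ 43.90 kN.
ΣF_x = 0: O_x − T·cos38° = 0 → O_x = 43.8992 × 0.788011 = 34.59 kN.
ΣF_y = 0: O_y + T·sin38° − 50 = 0 → O_y = 50 − 43.8992 × 0.615661 = 22.97 kN.

T = 43.90 kN, O_x = 34.59 kN, O_y = 22.97 kN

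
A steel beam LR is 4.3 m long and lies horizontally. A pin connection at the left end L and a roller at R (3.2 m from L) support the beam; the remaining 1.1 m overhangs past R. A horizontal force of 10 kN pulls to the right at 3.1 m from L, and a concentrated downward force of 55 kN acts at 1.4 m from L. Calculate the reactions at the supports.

Taking moments about L: R_y·3.2 − 55·1.4 = 0 → R_y = 77/3.2 = 24.0625 ≈ 24.06 kN.
ΣF_y = 0: L_y + 24.0625 − 55 = 0 → L_y = 30.94 kN.
ΣF_x = 0: L_x + 10 = 0 → L_x = -10.00 kN.

L_x = -10.00 kN, L_y = 30.94 kN, R_y = 24.06 kN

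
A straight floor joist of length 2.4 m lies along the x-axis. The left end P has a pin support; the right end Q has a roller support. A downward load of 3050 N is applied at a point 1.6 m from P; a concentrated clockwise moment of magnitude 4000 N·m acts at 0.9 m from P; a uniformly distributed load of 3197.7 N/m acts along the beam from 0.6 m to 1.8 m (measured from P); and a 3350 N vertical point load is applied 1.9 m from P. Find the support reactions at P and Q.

P_x = 0, P_y = 1967 N, Q_y = 8271 N

Resultant of the distributed load: 3197.7 × 1.2 = 3837.24 N at 1.2 m from P.
Taking moments about P: Q_y·2.4 − 3050·1.6 − 4000 − (3197.7·1.2)·1.2 − 3350·1.9 = 0 → Q_y = 19849.688/2.4 = 8270.7 ≈ 8271 N.
ΣF_y = 0: P_y + 8270.7 − 3050 − 3197.7·1.2 − 3350 = 0 → P_y = 1967 N.
ΣF_x = 0: no horizontal applied forces, so P_x = 0.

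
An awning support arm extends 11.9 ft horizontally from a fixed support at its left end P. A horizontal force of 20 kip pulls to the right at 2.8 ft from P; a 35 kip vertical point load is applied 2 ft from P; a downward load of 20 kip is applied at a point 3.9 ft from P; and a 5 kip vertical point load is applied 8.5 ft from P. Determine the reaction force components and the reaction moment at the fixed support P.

P_x = -20.00 kip, P_y = 60.00 kip, M_P = 190.5 kip·ft

ΣF_x = 0: P_x + 20 = 0 → P_x = -20.00 kip.
ΣF_y = 0: P_y − 35 − 20 − 5 = 0 → P_y = 60.00 kip.
ΣM about P: M_P − 35·2 − 20·3.9 − 5·8.5 = 0 → M_P = 190.5 kip·ft.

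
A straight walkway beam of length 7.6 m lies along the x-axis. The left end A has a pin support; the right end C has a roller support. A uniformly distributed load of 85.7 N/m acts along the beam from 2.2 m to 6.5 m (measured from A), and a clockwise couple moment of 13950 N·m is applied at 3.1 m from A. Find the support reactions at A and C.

Resultant of the distributed load: 85.7 × 4.3 = 368.51 N at 4.35 m from A.
ΣM about A: C_y·7.6 − (85.7·4.3)·4.35 − 13950 = 0 → C_y = 15553.0185/7.6 = 2046.45 ≈ 2046 N.
ΣF_y = 0: A_y + 2046.45 − 85.7·4.3 = 0 → A_y = -1678 N.
ΣF_x = 0: no horizontal applied forces, so A_x = 0.

A_x = 0, A_y = -1678 N, C_y = 2046 N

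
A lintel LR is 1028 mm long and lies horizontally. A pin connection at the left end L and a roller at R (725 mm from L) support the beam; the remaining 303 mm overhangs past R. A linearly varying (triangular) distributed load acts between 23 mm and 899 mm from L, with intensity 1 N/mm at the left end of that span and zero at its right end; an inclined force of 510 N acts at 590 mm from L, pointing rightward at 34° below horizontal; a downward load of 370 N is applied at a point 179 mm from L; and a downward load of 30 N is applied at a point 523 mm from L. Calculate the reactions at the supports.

L_x = -422.8 N, L_y = 587.8 N, R_y = 535.4 N

Resultant of the triangular load: ½ × 1 × 876 = 438 N, acting at 315 mm from L (one-third of the span from the peak).
ΣM about L: R_y·725 − (½·1·876)·315 − 510·sin34°·590 − 370·179 − 30·523 = 0 → R_y = 388151/725 = 535.381 ≈ 535.4 N.
ΣF_y = 0: L_y + 535.381 − ½·1·876 − 510·sin34° − 370 − 30 = 0 → L_y = 587.8 N.
ΣF_x = 0: L_x + 510·cos34° = 0 → L_x = -422.8 N.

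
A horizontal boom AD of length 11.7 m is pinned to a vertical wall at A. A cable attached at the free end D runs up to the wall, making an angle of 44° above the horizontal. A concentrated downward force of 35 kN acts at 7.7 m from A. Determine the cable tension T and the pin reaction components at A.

ΣM about A: T·sin44°·11.7 − 35·7.7 = 0 → T = 269.5/(11.7·0.694658) = 33.159 ≈ 33.16 kN.
ΣF_x = 0: A_x − T·cos44° = 0 → A_x = 33.159 × 0.71934 = 23.85 kN.
ΣF_y = 0: A_y + T·sin44° − 35 = 0 → A_y = 35 − 33.159 × 0.694658 = 11.97 kN.

T = 33.16 kN, A_x = 23.85 kN, A_y = 11.97 kN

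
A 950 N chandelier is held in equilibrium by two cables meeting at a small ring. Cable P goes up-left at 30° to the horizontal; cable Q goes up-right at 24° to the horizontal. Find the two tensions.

T_P = 1073 N, T_Q = 1017 N

ΣF_x = 0: −T_P·cos30° + T_Q·cos24° = 0 → T_Q = 0.947983·T_P.
ΣF_y = 0: T_P·sin30° + T_Q·sin24° = 950.
Substitute: T_P·(0.5 + 0.947983·0.406737) = 950 → T_P = 1072.74 ≈ 1073 N.
Then T_Q = 0.947983 × 1072.74 = 1017 N.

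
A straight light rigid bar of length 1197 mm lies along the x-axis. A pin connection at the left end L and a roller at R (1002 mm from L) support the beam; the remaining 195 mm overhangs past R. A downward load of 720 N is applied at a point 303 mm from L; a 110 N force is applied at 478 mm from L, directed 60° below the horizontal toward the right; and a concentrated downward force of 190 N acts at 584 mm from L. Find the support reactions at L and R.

Moments about L: R_y·1002 − 720·303 − 110·sin60°·478 − 190·584 = 0 → R_y = 374656/1002 = 373.908 ≈ 373.9 N.
ΣF_y = 0: L_y + 373.908 − 720 − 110·sin60° − 190 = 0 → L_y = 631.4 N.
ΣF_x = 0: L_x + 110·cos60° = 0 → L_x = -55.00 N.

L_x = -55.00 N, L_y = 631.4 N, R_y = 373.9 N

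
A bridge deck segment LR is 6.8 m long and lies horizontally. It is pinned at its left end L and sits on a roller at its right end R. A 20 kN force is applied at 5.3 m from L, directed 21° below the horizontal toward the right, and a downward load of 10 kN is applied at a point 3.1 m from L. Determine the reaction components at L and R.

ΣM about L: R_y·6.8 − 20·sin21°·5.3 − 10·3.1 = 0 → R_y = 68.987/6.8 = 10.1451 ≈ 10.15 kN.
ΣF_y = 0: L_y + 10.1451 − 20·sin21° − 10 = 0 → L_y = 7.022 kN.
ΣF_x = 0: L_x + 20·cos21° = 0 → L_x = -18.67 kN.

L_x = -18.67 kN, L_y = 7.022 kN, R_y = 10.15 kN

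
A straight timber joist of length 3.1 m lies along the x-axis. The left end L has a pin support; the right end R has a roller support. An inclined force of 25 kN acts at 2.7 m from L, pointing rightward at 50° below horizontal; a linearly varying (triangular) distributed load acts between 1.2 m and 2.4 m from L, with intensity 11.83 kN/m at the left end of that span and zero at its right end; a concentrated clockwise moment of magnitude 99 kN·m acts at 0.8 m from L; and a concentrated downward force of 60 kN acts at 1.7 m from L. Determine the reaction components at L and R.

L_x = -16.07 kN, L_y = 1.067 kN, R_y = 85.18 kN

Resultant of the triangular load: ½ × 11.83 × 1.2 = 7.098 kN, acting at 1.6 m from L (one-third of the span from the peak).
Taking moments about L: R_y·3.1 − 25·sin50°·2.7 − (½·11.83·1.2)·1.6 − 99 − 60·1.7 = 0 → R_y = 264.065/3.1 = 85.1823 ≈ 85.18 kN.
ΣF_y = 0: L_y + 85.1823 − 25·sin50° − ½·11.83·1.2 − 60 = 0 → L_y = 1.067 kN.
ΣF_x = 0: L_x + 25·cos50° = 0 → L_x = -16.07 kN.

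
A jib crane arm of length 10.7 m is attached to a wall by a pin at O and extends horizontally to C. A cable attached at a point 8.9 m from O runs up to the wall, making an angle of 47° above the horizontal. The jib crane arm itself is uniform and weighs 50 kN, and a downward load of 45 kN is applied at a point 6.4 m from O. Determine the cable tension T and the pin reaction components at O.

ΣM about O: T·sin47°·8.9 − 50·5.35 − 45·6.4 = 0 → T = 555.5/(8.9·0.731354) = 85.3427 ≈ 85.34 kN.
ΣF_x = 0: O_x − T·cos47° = 0 → O_x = 85.3427 × 0.681998 = 58.20 kN.
ΣF_y = 0: O_y + T·sin47° − 50 − 45 = 0 → O_y = 95 − 85.3427 × 0.731354 = 32.58 kN.

T = 85.34 kN, O_x = 58.20 kN, O_y = 32.58 kN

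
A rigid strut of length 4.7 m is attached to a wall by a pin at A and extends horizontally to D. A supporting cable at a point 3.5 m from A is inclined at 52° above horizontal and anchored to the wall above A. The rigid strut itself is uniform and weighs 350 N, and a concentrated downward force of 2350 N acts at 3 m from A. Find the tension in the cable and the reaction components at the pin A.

ΣM about A: T·sin52°·3.5 − 350·2.35 − 2350·3 = 0 → T = 7872.5/(3.5·0.788011) = 2854.38 ≈ 2854 N.
ΣF_x = 0: A_x − T·cos52° = 0 → A_x = 2854.38 × 0.615661 = 1757 N.
ΣF_y = 0: A_y + T·sin52° − 350 − 2350 = 0 → A_y = 2700 − 2854.38 × 0.788011 = 450.7 N.

T = 2854 N, A_x = 1757 N, A_y = 450.7 N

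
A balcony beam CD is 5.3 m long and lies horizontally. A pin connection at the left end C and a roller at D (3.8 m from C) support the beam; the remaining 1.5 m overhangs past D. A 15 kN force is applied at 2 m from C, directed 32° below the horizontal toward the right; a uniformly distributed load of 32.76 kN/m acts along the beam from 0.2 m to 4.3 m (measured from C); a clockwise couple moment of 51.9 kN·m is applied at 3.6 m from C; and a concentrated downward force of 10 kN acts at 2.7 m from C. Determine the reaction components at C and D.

C_x = -12.72 kN, C_y = 47.79 kN, D_y = 104.5 kN

Resultant of the distributed load: 32.76 × 4.1 = 134.316 kN at 2.25 m from C.
ΣM about C: D_y·3.8 − 15·sin32°·2 − (32.76·4.1)·2.25 − 51.9 − 10·2.7 = 0 → D_y = 397.009/3.8 = 104.476 ≈ 104.5 kN.
ΣF_y = 0: C_y + 104.476 − 15·sin32° − 32.76·4.1 − 10 = 0 → C_y = 47.79 kN.
ΣF_x = 0: C_x + 15·cos32° = 0 → C_x = -12.72 kN.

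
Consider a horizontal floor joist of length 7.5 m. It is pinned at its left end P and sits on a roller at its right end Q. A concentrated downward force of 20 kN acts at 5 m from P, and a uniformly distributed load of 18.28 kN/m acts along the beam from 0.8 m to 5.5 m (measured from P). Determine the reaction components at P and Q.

P_x = 0, P_y = 56.50 kN, Q_y = 49.42 kN

Resultant of the distributed load: 18.28 × 4.7 = 85.916 kN at 3.15 m from P.
Moments about P: Q_y·7.5 − 20·5 − (18.28·4.7)·3.15 = 0 → Q_y = 370.6354/7.5 = 49.4181 ≈ 49.42 kN.
ΣF_y = 0: P_y + 49.4181 − 20 − 18.28·4.7 = 0 → P_y = 56.50 kN.
ΣF_x = 0: no horizontal applied forces, so P_x = 0.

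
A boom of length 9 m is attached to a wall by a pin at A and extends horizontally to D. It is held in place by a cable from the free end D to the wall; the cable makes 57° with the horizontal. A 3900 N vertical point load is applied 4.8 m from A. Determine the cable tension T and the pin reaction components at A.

ΣM about A: T·sin57°·9 − 3900·4.8 = 0 → T = 18720/(9·0.838671) = 2480.11 ≈ 2480 N.
ΣF_x = 0: A_x − T·cos57° = 0 → A_x = 2480.11 × 0.544639 = 1351 N.
ΣF_y = 0: A_y + T·sin57° − 3900 = 0 → A_y = 3900 − 2480.11 × 0.838671 = 1820 N.

T = 2480 N, A_x = 1351 N, A_y = 1820 N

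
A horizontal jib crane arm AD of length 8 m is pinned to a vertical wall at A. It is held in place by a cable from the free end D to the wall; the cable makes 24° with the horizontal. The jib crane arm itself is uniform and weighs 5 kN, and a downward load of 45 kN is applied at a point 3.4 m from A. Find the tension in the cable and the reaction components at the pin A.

T = 53.17 kN, A_x = 48.57 kN, A_y = 28.38 kN

ΣM about A: T·sin24°·8 − 5·4 − 45·3.4 = 0 → T = 173/(8·0.406737) = 53.167 ≈ 53.17 kN.
ΣF_x = 0: A_x − T·cos24° = 0 → A_x = 53.167 × 0.913545 = 48.57 kN.
ΣF_y = 0: A_y + T·sin24° − 5 − 45 = 0 → A_y = 50 − 53.167 × 0.406737 = 28.38 kN.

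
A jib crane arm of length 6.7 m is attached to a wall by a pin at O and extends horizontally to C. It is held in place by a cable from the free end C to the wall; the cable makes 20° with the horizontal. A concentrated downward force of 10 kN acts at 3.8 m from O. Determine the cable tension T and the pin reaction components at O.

T = 16.58 kN, O_x = 15.58 kN, O_y = 4.328 kN

ΣM about O: T·sin20°·6.7 − 10·3.8 = 0 → T = 38/(6.7·0.34202) = 16.5828 ≈ 16.58 kN.
ΣF_x = 0: O_x − T·cos20° = 0 → O_x = 16.5828 × 0.939693 = 15.58 kN.
ΣF_y = 0: O_y + T·sin20° − 10 = 0 → O_y = 10 − 16.5828 × 0.34202 = 4.328 kN.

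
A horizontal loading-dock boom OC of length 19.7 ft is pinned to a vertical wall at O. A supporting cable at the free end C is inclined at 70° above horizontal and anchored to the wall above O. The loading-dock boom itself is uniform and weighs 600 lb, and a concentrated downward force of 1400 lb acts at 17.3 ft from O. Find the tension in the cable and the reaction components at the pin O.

ΣM about O: T·sin70°·19.7 − 600·9.85 − 1400·17.3 = 0 → T = 30130/(19.7·0.939693) = 1627.6 ≈ 1628 lb.
ΣF_x = 0: O_x − T·cos70° = 0 → O_x = 1627.6 × 0.34202 = 556.7 lb.
ΣF_y = 0: O_y + T·sin70° − 600 − 1400 = 0 → O_y = 2000 − 1627.6 × 0.939693 = 470.6 lb.

T = 1628 lb, O_x = 556.7 lb, O_y = 470.6 lb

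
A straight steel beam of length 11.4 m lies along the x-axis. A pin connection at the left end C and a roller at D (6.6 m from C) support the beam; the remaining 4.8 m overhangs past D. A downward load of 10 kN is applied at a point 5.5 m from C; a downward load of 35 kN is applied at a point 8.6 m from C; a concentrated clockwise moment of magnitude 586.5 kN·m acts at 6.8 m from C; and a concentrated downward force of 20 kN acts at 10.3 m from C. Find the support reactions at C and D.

C_x = 0, C_y = -109.0 kN, D_y = 174.0 kN

Moments about C: D_y·6.6 − 10·5.5 − 35·8.6 − 586.5 − 20·10.3 = 0 → D_y = 1148.5/6.6 = 174.015 ≈ 174.0 kN.
ΣF_y = 0: C_y + 174.015 − 10 − 35 − 20 = 0 → C_y = -109.0 kN.
ΣF_x = 0: no horizontal applied forces, so C_x = 0.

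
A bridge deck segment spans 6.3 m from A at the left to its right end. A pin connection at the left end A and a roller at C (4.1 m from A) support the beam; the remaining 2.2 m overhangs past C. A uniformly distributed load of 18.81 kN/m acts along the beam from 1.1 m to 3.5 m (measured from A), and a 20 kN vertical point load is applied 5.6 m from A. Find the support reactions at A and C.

A_x = 0, A_y = 12.50 kN, C_y = 52.64 kN

Resultant of the distributed load: 18.81 × 2.4 = 45.144 kN at 2.3 m from A.
ΣM about A: C_y·4.1 − (18.81·2.4)·2.3 − 20·5.6 = 0 → C_y = 215.8312/4.1 = 52.6418 ≈ 52.64 kN.
ΣF_y = 0: A_y + 52.6418 − 18.81·2.4 − 20 = 0 → A_y = 12.50 kN.
ΣF_x = 0: no horizontal applied forces, so A_x = 0.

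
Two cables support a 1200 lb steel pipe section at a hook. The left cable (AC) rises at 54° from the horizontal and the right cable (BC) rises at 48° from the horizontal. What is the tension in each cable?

ΣF_x = 0: −T_AC·cos54° + T_BC·cos48° = 0 → T_BC = 0.878431·T_AC.
ΣF_y = 0: T_AC·sin54° + T_BC·sin48° = 1200.
Substitute: T_AC·(0.809017 + 0.878431·0.743145) = 1200 → T_AC = 820.895 ≈ 820.9 lb.
Then T_BC = 0.878431 × 820.895 = 721.1 lb.

T_AC = 820.9 lb, T_BC = 721.1 lb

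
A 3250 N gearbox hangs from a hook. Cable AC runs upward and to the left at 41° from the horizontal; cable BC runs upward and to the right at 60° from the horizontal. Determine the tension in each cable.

ΣF_x = 0: −T_AC·cos41° + T_BC·cos60° = 0 → T_BC = 1.50942·T_AC.
ΣF_y = 0: T_AC·sin41° + T_BC·sin60° = 3250.
Substitute: T_AC·(0.656059 + 1.50942·0.866025) = 3250 → T_AC = 1655.41 ≈ 1655 N.
Then T_BC = 1.50942 × 1655.41 = 2499 N.

T_AC = 1655 N, T_BC = 2499 N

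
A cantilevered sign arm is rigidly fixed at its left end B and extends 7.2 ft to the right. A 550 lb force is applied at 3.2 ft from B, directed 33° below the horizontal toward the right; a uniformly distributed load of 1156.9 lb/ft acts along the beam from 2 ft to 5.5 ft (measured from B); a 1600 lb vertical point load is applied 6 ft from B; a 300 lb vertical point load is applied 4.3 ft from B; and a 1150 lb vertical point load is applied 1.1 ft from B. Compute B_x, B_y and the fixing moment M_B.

B_x = -461.3 lb, B_y = 7399 lb, M_B = 28300 lb·ft

Resultant of the distributed load: 1156.9 × 3.5 = 4049.15 lb at 3.75 ft from B.
ΣF_x = 0: B_x + 550·cos33° = 0 → B_x = -461.3 lb.
ΣF_y = 0: B_y − 550·sin33° − 1156.9·3.5 − 1600 − 300 − 1150 = 0 → B_y = 7399 lb.
ΣM about B: M_B − 550·sin33°·3.2 − (1156.9·3.5)·3.75 − 1600·6 − 300·4.3 − 1150·1.1 = 0 → M_B = 28300 lb·ft.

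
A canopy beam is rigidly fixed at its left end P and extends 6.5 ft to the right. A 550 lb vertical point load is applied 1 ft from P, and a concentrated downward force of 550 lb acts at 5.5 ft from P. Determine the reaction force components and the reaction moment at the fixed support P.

ΣF_x = 0: P_x = 0.
ΣF_y = 0: P_y − 550 − 550 = 0 → P_y = 1100 lb.
ΣM about P: M_P − 550·1 − 550·5.5 = 0 → M_P = 3575 lb·ft.

P_x = 0, P_y = 1100 lb, M_P = 3575 lb·ft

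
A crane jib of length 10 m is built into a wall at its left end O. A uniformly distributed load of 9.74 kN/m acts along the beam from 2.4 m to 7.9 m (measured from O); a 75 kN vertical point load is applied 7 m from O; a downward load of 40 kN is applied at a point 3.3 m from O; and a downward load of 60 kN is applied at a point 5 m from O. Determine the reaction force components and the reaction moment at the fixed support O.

Resultant of the distributed load: 9.74 × 5.5 = 53.57 kN at 5.15 m from O.
ΣF_x = 0: O_x = 0.
ΣF_y = 0: O_y − 9.74·5.5 − 75 − 40 − 60 = 0 → O_y = 228.6 kN.
ΣM about O: M_O − (9.74·5.5)·5.15 − 75·7 − 40·3.3 − 60·5 = 0 → M_O = 1233 kN·m.

O_x = 0, O_y = 228.6 kN, M_O = 1233 kN·m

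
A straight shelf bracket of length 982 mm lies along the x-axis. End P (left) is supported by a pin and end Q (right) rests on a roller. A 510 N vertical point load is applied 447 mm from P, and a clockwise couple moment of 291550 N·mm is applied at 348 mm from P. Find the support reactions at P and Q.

ΣM about P: Q_y·982 − 510·447 − 291550 = 0 → Q_y = 519520/982 = 529.043 ≈ 529.0 N.
ΣF_y = 0: P_y + 529.043 − 510 = 0 → P_y = -19.04 N.
ΣF_x = 0: no horizontal applied forces, so P_x = 0.

P_x = 0, P_y = -19.04 N, Q_y = 529.0 N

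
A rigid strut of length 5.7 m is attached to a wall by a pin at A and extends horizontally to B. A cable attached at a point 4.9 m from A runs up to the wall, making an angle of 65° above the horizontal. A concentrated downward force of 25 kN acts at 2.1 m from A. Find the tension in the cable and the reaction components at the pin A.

ΣM about A: T·sin65°·4.9 − 25·2.1 = 0 → T = 52.5/(4.9·0.906308) = 11.8219 ≈ 11.82 kN.
ΣF_x = 0: A_x − T·cos65° = 0 → A_x = 11.8219 × 0.422618 = 4.996 kN.
ΣF_y = 0: A_y + T·sin65° − 25 = 0 → A_y = 25 − 11.8219 × 0.906308 = 14.29 kN.

T = 11.82 kN, A_x = 4.996 kN, A_y = 14.29 kN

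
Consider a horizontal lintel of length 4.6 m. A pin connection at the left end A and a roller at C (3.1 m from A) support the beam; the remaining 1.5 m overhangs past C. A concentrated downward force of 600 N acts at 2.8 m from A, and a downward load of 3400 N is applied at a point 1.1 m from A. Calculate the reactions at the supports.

A_x = 0, A_y = 2252 N, C_y = 1748 N

ΣM about A: C_y·3.1 − 600·2.8 − 3400·1.1 = 0 → C_y = 5420/3.1 = 1748.39 ≈ 1748 N.
ΣF_y = 0: A_y + 1748.39 − 600 − 3400 = 0 → A_y = 2252 N.
ΣF_x = 0: no horizontal applied forces, so A_x = 0.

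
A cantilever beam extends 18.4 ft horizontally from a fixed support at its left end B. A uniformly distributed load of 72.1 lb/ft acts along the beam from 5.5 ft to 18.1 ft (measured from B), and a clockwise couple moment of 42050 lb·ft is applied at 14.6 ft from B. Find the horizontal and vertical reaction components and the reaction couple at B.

B_x = 0, B_y = 908.5 lb, M_B = 52770 lb·ft

Resultant of the distributed load: 72.1 × 12.6 = 908.46 lb at 11.8 ft from B.
ΣF_x = 0: B_x = 0.
ΣF_y = 0: B_y − 72.1·12.6 = 0 → B_y = 908.5 lb.
ΣM about B: M_B − (72.1·12.6)·11.8 − 42050 = 0 → M_B = 52770 lb·ft.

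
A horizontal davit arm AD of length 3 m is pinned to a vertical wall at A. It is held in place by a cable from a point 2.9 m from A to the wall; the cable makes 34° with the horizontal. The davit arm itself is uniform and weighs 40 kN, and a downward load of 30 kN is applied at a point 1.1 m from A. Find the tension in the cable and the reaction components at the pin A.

ΣM about A: T·sin34°·2.9 − 40·1.5 − 30·1.1 = 0 → T = 93/(2.9·0.559193) = 57.3487 ≈ 57.35 kN.
ΣF_x = 0: A_x − T·cos34° = 0 → A_x = 57.3487 × 0.829038 = 47.54 kN.
ΣF_y = 0: A_y + T·sin34° − 40 − 30 = 0 → A_y = 70 − 57.3487 × 0.559193 = 37.93 kN.

T = 57.35 kN, A_x = 47.54 kN, A_y = 37.93 kN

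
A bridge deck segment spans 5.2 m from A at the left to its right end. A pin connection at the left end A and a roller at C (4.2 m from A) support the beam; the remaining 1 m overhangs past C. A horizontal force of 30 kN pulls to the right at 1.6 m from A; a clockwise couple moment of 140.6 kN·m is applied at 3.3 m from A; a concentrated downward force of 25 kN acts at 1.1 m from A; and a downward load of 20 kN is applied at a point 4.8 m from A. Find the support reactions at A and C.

ΣM about A: C_y·4.2 − 140.6 − 25·1.1 − 20·4.8 = 0 → C_y = 264.1/4.2 = 62.881 ≈ 62.88 kN.
ΣF_y = 0: A_y + 62.881 − 25 − 20 = 0 → A_y = -17.88 kN.
ΣF_x = 0: A_x + 30 = 0 → A_x = -30.00 kN.

A_x = -30.00 kN, A_y = -17.88 kN, C_y = 62.88 kN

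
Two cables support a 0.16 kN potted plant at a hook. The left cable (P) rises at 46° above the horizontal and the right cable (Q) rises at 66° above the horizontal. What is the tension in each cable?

ΣF_x = 0: −T_P·cos46° + T_Q·cos66° = 0 → T_Q = 1.70788·T_P.
ΣF_y = 0: T_P·sin46° + T_Q·sin66° = 0.16.
Substitute: T_P·(0.71934 + 1.70788·0.913545) = 0.16 → T_P = 0.0701888 ≈ 0.07019 kN.
Then T_Q = 1.70788 × 0.0701888 = 0.1199 kN.

T_P = 0.07019 kN, T_Q = 0.1199 kN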